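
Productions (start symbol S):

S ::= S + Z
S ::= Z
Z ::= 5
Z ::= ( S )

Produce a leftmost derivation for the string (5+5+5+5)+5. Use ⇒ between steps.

S ⇒ S+Z ⇒ Z+Z ⇒ (S)+Z ⇒ (S+Z)+Z ⇒ (S+Z+Z)+Z ⇒ (S+Z+Z+Z)+Z ⇒ (Z+Z+Z+Z)+Z ⇒ (5+Z+Z+Z)+Z ⇒ (5+5+Z+Z)+Z ⇒ (5+5+5+Z)+Z ⇒ (5+5+5+5)+Z ⇒ (5+5+5+5)+5

S ⇒ S+Z   [S ::= S + Z]
S+Z ⇒ Z+Z   [S ::= Z]
Z+Z ⇒ (S)+Z   [Z ::= ( S )]
(S)+Z ⇒ (S+Z)+Z   [S ::= S + Z]
(S+Z)+Z ⇒ (S+Z+Z)+Z   [S ::= S + Z]
(S+Z+Z)+Z ⇒ (S+Z+Z+Z)+Z   [S ::= S + Z]
(S+Z+Z+Z)+Z ⇒ (Z+Z+Z+Z)+Z   [S ::= Z]
(Z+Z+Z+Z)+Z ⇒ (5+Z+Z+Z)+Z   [Z ::= 5]
(5+Z+Z+Z)+Z ⇒ (5+5+Z+Z)+Z   [Z ::= 5]
(5+5+Z+Z)+Z ⇒ (5+5+5+Z)+Z   [Z ::= 5]
(5+5+5+Z)+Z ⇒ (5+5+5+5)+Z   [Z ::= 5]
(5+5+5+5)+Z ⇒ (5+5+5+5)+5   [Z ::= 5]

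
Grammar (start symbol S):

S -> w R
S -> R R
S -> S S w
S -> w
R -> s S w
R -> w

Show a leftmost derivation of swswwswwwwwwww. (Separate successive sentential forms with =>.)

S => RR => sSwR => sRRwR => swRwR => swsSwwR => swsSSwwwR => swswRSwwwR => swswwSwwwR => swswwRRwwwR => swswwsSwRwwwR => swswwswRwRwwwR => swswwswwwRwwwR => swswwswwwwwwwR => swswwswwwwwwww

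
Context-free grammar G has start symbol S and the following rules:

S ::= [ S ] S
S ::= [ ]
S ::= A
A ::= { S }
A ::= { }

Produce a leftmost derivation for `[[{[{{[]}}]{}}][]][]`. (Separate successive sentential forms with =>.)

S => [S]S   [S ::= [ S ] S]
[S]S => [[S]S]S   [S ::= [ S ] S]
[[S]S]S => [[A]S]S   [S ::= A]
[[A]S]S => [[{S}]S]S   [A ::= { S }]
[[{S}]S]S => [[{[S]S}]S]S   [S ::= [ S ] S]
[[{[S]S}]S]S => [[{[A]S}]S]S   [S ::= A]
[[{[A]S}]S]S => [[{[{S}]S}]S]S   [A ::= { S }]
[[{[{S}]S}]S]S => [[{[{A}]S}]S]S   [S ::= A]
[[{[{A}]S}]S]S => [[{[{{S}}]S}]S]S   [A ::= { S }]
[[{[{{S}}]S}]S]S => [[{[{{[]}}]S}]S]S   [S ::= [ ]]
[[{[{{[]}}]S}]S]S => [[{[{{[]}}]A}]S]S   [S ::= A]
[[{[{{[]}}]A}]S]S => [[{[{{[]}}]{}}]S]S   [A ::= { }]
[[{[{{[]}}]{}}]S]S => [[{[{{[]}}]{}}][]]S   [S ::= [ ]]
[[{[{{[]}}]{}}][]]S => [[{[{{[]}}]{}}][]][]   [S ::= [ ]]

S => [S]S => [[S]S]S => [[A]S]S => [[{S}]S]S => [[{[S]S}]S]S => [[{[A]S}]S]S => [[{[{S}]S}]S]S => [[{[{A}]S}]S]S => [[{[{{S}}]S}]S]S => [[{[{{[]}}]S}]S]S => [[{[{{[]}}]A}]S]S => [[{[{{[]}}]{}}]S]S => [[{[{{[]}}]{}}][]]S => [[{[{{[]}}]{}}][]][]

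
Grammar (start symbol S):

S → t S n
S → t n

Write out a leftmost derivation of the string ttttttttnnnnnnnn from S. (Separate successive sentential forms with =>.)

S => tSn   [S → t S n]
tSn => ttSnn   [S → t S n]
ttSnn => tttSnnn   [S → t S n]
tttSnnn => ttttSnnnn   [S → t S n]
ttttSnnnn => tttttSnnnnn   [S → t S n]
tttttSnnnnn => ttttttSnnnnnn   [S → t S n]
ttttttSnnnnnn => tttttttSnnnnnnn   [S → t S n]
tttttttSnnnnnnn => ttttttttnnnnnnnn   [S → t n]

S => tSn => ttSnn => tttSnnn => ttttSnnnn => tttttSnnnnn => ttttttSnnnnnn => tttttttSnnnnnnn => ttttttttnnnnnnnn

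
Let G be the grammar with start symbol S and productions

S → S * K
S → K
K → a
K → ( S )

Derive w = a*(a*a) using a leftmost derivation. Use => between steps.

S => S*K   [S → S * K]
S*K => K*K   [S → K]
K*K => a*K   [K → a]
a*K => a*(S)   [K → ( S )]
a*(S) => a*(S*K)   [S → S * K]
a*(S*K) => a*(K*K)   [S → K]
a*(K*K) => a*(a*K)   [K → a]
a*(a*K) => a*(a*a)   [K → a]

S => S*K => K*K => a*K => a*(S) => a*(S*K) => a*(K*K) => a*(a*K) => a*(a*a)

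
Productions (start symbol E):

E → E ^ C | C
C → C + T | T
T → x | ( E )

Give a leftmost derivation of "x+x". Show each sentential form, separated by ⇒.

E ⇒ C ⇒ C+T ⇒ T+T ⇒ x+T ⇒ x+x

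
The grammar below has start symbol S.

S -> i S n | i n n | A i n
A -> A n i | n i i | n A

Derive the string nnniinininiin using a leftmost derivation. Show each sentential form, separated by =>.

S=>Ain=>Aniin=>Aniniin=>nAniniin=>nAnininiin=>nnAnininiin=>nnniinininiin

S => Ain   [S -> A i n]
Ain => Aniin   [A -> A n i]
Aniin => Aniniin   [A -> A n i]
Aniniin => nAniniin   [A -> n A]
nAniniin => nAnininiin   [A -> A n i]
nAnininiin => nnAnininiin   [A -> n A]
nnAnininiin => nnniinininiin   [A -> n i i]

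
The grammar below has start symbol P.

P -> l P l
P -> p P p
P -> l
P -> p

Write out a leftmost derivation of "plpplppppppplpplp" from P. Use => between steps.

P => pPp   [P -> p P p]
pPp => plPlp   [P -> l P l]
plPlp => plpPplp   [P -> p P p]
plpPplp => plppPpplp   [P -> p P p]
plppPpplp => plpplPlpplp   [P -> l P l]
plpplPlpplp => plpplpPplpplp   [P -> p P p]
plpplpPplpplp => plpplppPpplpplp   [P -> p P p]
plpplppPpplpplp => plpplpppPppplpplp   [P -> p P p]
plpplpppPppplpplp => plpplppppppplpplp   [P -> p]

P => pPp => plPlp => plpPplp => plppPpplp => plpplPlpplp => plpplpPplpplp => plpplppPpplpplp => plpplpppPppplpplp => plpplppppppplpplp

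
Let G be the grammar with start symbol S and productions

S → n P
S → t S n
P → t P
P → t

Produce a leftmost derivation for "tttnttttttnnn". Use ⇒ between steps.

S ⇒ tSn ⇒ ttSnn ⇒ tttSnnn ⇒ tttnPnnn ⇒ tttntPnnn ⇒ tttnttPnnn ⇒ tttntttPnnn ⇒ tttnttttPnnn ⇒ tttntttttPnnn ⇒ tttnttttttnnn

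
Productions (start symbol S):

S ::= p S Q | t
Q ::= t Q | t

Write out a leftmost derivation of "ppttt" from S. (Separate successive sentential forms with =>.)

S => pSQ   [S ::= p S Q]
pSQ => ppSQQ   [S ::= p S Q]
ppSQQ => pptQQ   [S ::= t]
pptQQ => ppttQ   [Q ::= t]
ppttQ => ppttt   [Q ::= t]

S => pSQ => ppSQQ => pptQQ => ppttQ => ppttt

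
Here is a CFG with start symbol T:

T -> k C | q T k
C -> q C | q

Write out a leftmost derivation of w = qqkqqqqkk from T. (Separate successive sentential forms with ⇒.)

T ⇒ qTk   [T -> q T k]
qTk ⇒ qqTkk   [T -> q T k]
qqTkk ⇒ qqkCkk   [T -> k C]
qqkCkk ⇒ qqkqCkk   [C -> q C]
qqkqCkk ⇒ qqkqqCkk   [C -> q C]
qqkqqCkk ⇒ qqkqqqCkk   [C -> q C]
qqkqqqCkk ⇒ qqkqqqqkk   [C -> q]

T ⇒ qTk ⇒ qqTkk ⇒ qqkCkk ⇒ qqkqCkk ⇒ qqkqqCkk ⇒ qqkqqqCkk ⇒ qqkqqqqkk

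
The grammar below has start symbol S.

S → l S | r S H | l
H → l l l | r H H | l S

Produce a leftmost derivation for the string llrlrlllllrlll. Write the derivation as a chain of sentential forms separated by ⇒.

S⇒lS⇒llS⇒llrSH⇒llrlSH⇒llrlrSHH⇒llrlrlHH⇒llrlrllllH⇒llrlrlllllS⇒llrlrlllllrSH⇒llrlrlllllrlH⇒llrlrlllllrllS⇒llrlrlllllrlll

S ⇒ lS   [S → l S]
lS ⇒ llS   [S → l S]
llS ⇒ llrSH   [S → r S H]
llrSH ⇒ llrlSH   [S → l S]
llrlSH ⇒ llrlrSHH   [S → r S H]
llrlrSHH ⇒ llrlrlHH   [S → l]
llrlrlHH ⇒ llrlrllllH   [H → l l l]
llrlrllllH ⇒ llrlrlllllS   [H → l S]
llrlrlllllS ⇒ llrlrlllllrSH   [S → r S H]
llrlrlllllrSH ⇒ llrlrlllllrlH   [S → l]
llrlrlllllrlH ⇒ llrlrlllllrllS   [H → l S]
llrlrlllllrllS ⇒ llrlrlllllrlll   [S → l]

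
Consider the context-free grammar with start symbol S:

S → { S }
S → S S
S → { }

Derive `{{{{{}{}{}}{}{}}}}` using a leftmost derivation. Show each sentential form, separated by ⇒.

S ⇒ {S} ⇒ {{S}} ⇒ {{{S}}} ⇒ {{{SS}}} ⇒ {{{SSS}}} ⇒ {{{{S}SS}}} ⇒ {{{{SS}SS}}} ⇒ {{{{SSS}SS}}} ⇒ {{{{{}SS}SS}}} ⇒ {{{{{}{}S}SS}}} ⇒ {{{{{}{}{}}SS}}} ⇒ {{{{{}{}{}}{}S}}} ⇒ {{{{{}{}{}}{}{}}}}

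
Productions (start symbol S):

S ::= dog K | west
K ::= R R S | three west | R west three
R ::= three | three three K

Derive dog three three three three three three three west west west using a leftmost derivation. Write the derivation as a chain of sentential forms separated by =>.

S => dog K => dog R R S => dog three R S => dog three three three K S => dog three three three R R S S => dog three three three three R S S => dog three three three three three three K S S => dog three three three three three three three west S S => dog three three three three three three three west west S => dog three three three three three three three west west west

S => dog K   [S ::= dog K]
dog K => dog R R S   [K ::= R R S]
dog R R S => dog three R S   [R ::= three]
dog three R S => dog three three three K S   [R ::= three three K]
dog three three three K S => dog three three three R R S S   [K ::= R R S]
dog three three three R R S S => dog three three three three R S S   [R ::= three]
dog three three three three R S S => dog three three three three three three K S S   [R ::= three three K]
dog three three three three three three K S S => dog three three three three three three three west S S   [K ::= three west]
dog three three three three three three three west S S => dog three three three three three three three west west S   [S ::= west]
dog three three three three three three three west west S => dog three three three three three three three west west west   [S ::= west]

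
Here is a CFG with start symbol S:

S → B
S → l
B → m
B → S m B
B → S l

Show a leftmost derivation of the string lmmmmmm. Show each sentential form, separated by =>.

S => B => SmB => lmB => lmSmB => lmBmB => lmSmBmB => lmBmBmB => lmmmBmB => lmmmmmB => lmmmmmm

S => B   [S → B]
B => SmB   [B → S m B]
SmB => lmB   [S → l]
lmB => lmSmB   [B → S m B]
lmSmB => lmBmB   [S → B]
lmBmB => lmSmBmB   [B → S m B]
lmSmBmB => lmBmBmB   [S → B]
lmBmBmB => lmmmBmB   [B → m]
lmmmBmB => lmmmmmB   [B → m]
lmmmmmB => lmmmmmm   [B → m]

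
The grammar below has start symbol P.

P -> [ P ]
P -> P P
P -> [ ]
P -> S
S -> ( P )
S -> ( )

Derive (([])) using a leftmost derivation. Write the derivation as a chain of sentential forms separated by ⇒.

P⇒S⇒(P)⇒(S)⇒((P))⇒(([]))

P ⇒ S   [P -> S]
S ⇒ (P)   [S -> ( P )]
(P) ⇒ (S)   [P -> S]
(S) ⇒ ((P))   [S -> ( P )]
((P)) ⇒ (([]))   [P -> [ ]]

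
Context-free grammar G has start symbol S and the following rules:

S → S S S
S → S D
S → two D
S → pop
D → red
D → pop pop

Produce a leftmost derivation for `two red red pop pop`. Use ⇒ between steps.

S ⇒ S D ⇒ S D D ⇒ two D D D ⇒ two red D D ⇒ two red red D ⇒ two red red pop pop

S ⇒ S D   [S → S D]
S D ⇒ S D D   [S → S D]
S D D ⇒ two D D D   [S → two D]
two D D D ⇒ two red D D   [D → red]
two red D D ⇒ two red red D   [D → red]
two red red D ⇒ two red red pop pop   [D → pop pop]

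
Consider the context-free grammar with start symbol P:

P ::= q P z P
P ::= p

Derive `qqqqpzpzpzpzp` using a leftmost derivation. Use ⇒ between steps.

P ⇒ qPzP   [P ::= q P z P]
qPzP ⇒ qqPzPzP   [P ::= q P z P]
qqPzPzP ⇒ qqqPzPzPzP   [P ::= q P z P]
qqqPzPzPzP ⇒ qqqqPzPzPzPzP   [P ::= q P z P]
qqqqPzPzPzPzP ⇒ qqqqpzPzPzPzP   [P ::= p]
qqqqpzPzPzPzP ⇒ qqqqpzpzPzPzP   [P ::= p]
qqqqpzpzPzPzP ⇒ qqqqpzpzpzPzP   [P ::= p]
qqqqpzpzpzPzP ⇒ qqqqpzpzpzpzP   [P ::= p]
qqqqpzpzpzpzP ⇒ qqqqpzpzpzpzp   [P ::= p]

P⇒qPzP⇒qqPzPzP⇒qqqPzPzPzP⇒qqqqPzPzPzPzP⇒qqqqpzPzPzPzP⇒qqqqpzpzPzPzP⇒qqqqpzpzpzPzP⇒qqqqpzpzpzpzP⇒qqqqpzpzpzpzp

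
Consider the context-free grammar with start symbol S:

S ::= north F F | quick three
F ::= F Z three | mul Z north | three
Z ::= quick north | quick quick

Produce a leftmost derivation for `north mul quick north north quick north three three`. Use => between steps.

S => north F F   [S ::= north F F]
north F F => north F Z three F   [F ::= F Z three]
north F Z three F => north mul Z north Z three F   [F ::= mul Z north]
north mul Z north Z three F => north mul quick north north Z three F   [Z ::= quick north]
north mul quick north north Z three F => north mul quick north north quick north three F   [Z ::= quick north]
north mul quick north north quick north three F => north mul quick north north quick north three three   [F ::= three]

S => north F F => north F Z three F => north mul Z north Z three F => north mul quick north north Z three F => north mul quick north north quick north three F => north mul quick north north quick north three three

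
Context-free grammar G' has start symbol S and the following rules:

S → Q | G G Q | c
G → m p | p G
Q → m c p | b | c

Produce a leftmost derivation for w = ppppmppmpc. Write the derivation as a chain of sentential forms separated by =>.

S=>GGQ=>pGGQ=>ppGGQ=>pppGGQ=>ppppGGQ=>ppppmpGQ=>ppppmppGQ=>ppppmppmpQ=>ppppmppmpc

S => GGQ   [S → G G Q]
GGQ => pGGQ   [G → p G]
pGGQ => ppGGQ   [G → p G]
ppGGQ => pppGGQ   [G → p G]
pppGGQ => ppppGGQ   [G → p G]
ppppGGQ => ppppmpGQ   [G → m p]
ppppmpGQ => ppppmppGQ   [G → p G]
ppppmppGQ => ppppmppmpQ   [G → m p]
ppppmppmpQ => ppppmppmpc   [Q → c]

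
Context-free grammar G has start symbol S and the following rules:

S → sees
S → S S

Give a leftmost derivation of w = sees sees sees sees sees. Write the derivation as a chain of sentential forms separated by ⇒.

S ⇒ S S   [S → S S]
S S ⇒ S S S   [S → S S]
S S S ⇒ S S S S   [S → S S]
S S S S ⇒ sees S S S   [S → sees]
sees S S S ⇒ sees S S S S   [S → S S]
sees S S S S ⇒ sees sees S S S   [S → sees]
sees sees S S S ⇒ sees sees sees S S   [S → sees]
sees sees sees S S ⇒ sees sees sees sees S   [S → sees]
sees sees sees sees S ⇒ sees sees sees sees sees   [S → sees]

S ⇒ S S ⇒ S S S ⇒ S S S S ⇒ sees S S S ⇒ sees S S S S ⇒ sees sees S S S ⇒ sees sees sees S S ⇒ sees sees sees sees S ⇒ sees sees sees sees sees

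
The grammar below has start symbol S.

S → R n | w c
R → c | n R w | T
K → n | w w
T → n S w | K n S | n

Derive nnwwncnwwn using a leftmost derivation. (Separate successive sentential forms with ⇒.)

S ⇒ Rn   [S → R n]
Rn ⇒ nRwn   [R → n R w]
nRwn ⇒ nnRwwn   [R → n R w]
nnRwwn ⇒ nnTwwn   [R → T]
nnTwwn ⇒ nnKnSwwn   [T → K n S]
nnKnSwwn ⇒ nnwwnSwwn   [K → w w]
nnwwnSwwn ⇒ nnwwnRnwwn   [S → R n]
nnwwnRnwwn ⇒ nnwwncnwwn   [R → c]

S ⇒ Rn ⇒ nRwn ⇒ nnRwwn ⇒ nnTwwn ⇒ nnKnSwwn ⇒ nnwwnSwwn ⇒ nnwwnRnwwn ⇒ nnwwncnwwn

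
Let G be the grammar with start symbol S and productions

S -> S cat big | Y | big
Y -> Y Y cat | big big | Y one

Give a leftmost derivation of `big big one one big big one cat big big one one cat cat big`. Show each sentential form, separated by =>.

S => S cat big   [S -> S cat big]
S cat big => Y cat big   [S -> Y]
Y cat big => Y Y cat cat big   [Y -> Y Y cat]
Y Y cat cat big => Y Y cat Y cat cat big   [Y -> Y Y cat]
Y Y cat Y cat cat big => Y one Y cat Y cat cat big   [Y -> Y one]
Y one Y cat Y cat cat big => Y one one Y cat Y cat cat big   [Y -> Y one]
Y one one Y cat Y cat cat big => big big one one Y cat Y cat cat big   [Y -> big big]
big big one one Y cat Y cat cat big => big big one one Y one cat Y cat cat big   [Y -> Y one]
big big one one Y one cat Y cat cat big => big big one one big big one cat Y cat cat big   [Y -> big big]
big big one one big big one cat Y cat cat big => big big one one big big one cat Y one cat cat big   [Y -> Y one]
big big one one big big one cat Y one cat cat big => big big one one big big one cat Y one one cat cat big   [Y -> Y one]
big big one one big big one cat Y one one cat cat big => big big one one big big one cat big big one one cat cat big   [Y -> big big]

S => S cat big => Y cat big => Y Y cat cat big => Y Y cat Y cat cat big => Y one Y cat Y cat cat big => Y one one Y cat Y cat cat big => big big one one Y cat Y cat cat big => big big one one Y one cat Y cat cat big => big big one one big big one cat Y cat cat big => big big one one big big one cat Y one cat cat big => big big one one big big one cat Y one one cat cat big => big big one one big big one cat big big one one cat cat big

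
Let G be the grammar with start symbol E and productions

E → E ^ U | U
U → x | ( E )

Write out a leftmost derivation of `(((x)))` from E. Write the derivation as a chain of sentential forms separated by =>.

E => U => (E) => (U) => ((E)) => ((U)) => (((E))) => (((U))) => (((x)))

E => U   [E → U]
U => (E)   [U → ( E )]
(E) => (U)   [E → U]
(U) => ((E))   [U → ( E )]
((E)) => ((U))   [E → U]
((U)) => (((E)))   [U → ( E )]
(((E))) => (((U)))   [E → U]
(((U))) => (((x)))   [U → x]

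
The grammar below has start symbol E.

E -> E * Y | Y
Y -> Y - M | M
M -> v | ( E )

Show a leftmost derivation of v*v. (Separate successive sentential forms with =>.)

E => E*Y => Y*Y => M*Y => v*Y => v*M => v*v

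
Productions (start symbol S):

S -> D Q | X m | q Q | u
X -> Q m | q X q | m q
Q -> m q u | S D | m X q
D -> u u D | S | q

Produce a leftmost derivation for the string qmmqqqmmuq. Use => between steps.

S => DQ   [S -> D Q]
DQ => SQ   [D -> S]
SQ => XmQ   [S -> X m]
XmQ => QmmQ   [X -> Q m]
QmmQ => SDmmQ   [Q -> S D]
SDmmQ => qQDmmQ   [S -> q Q]
qQDmmQ => qmXqDmmQ   [Q -> m X q]
qmXqDmmQ => qmmqqDmmQ   [X -> m q]
qmmqqDmmQ => qmmqqqmmQ   [D -> q]
qmmqqqmmQ => qmmqqqmmSD   [Q -> S D]
qmmqqqmmSD => qmmqqqmmuD   [S -> u]
qmmqqqmmuD => qmmqqqmmuq   [D -> q]

S => DQ => SQ => XmQ => QmmQ => SDmmQ => qQDmmQ => qmXqDmmQ => qmmqqDmmQ => qmmqqqmmQ => qmmqqqmmSD => qmmqqqmmuD => qmmqqqmmuq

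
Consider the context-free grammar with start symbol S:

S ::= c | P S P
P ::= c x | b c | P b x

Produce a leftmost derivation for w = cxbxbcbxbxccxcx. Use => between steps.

S => PSP   [S ::= P S P]
PSP => PbxSP   [P ::= P b x]
PbxSP => cxbxSP   [P ::= c x]
cxbxSP => cxbxPSPP   [S ::= P S P]
cxbxPSPP => cxbxPbxSPP   [P ::= P b x]
cxbxPbxSPP => cxbxPbxbxSPP   [P ::= P b x]
cxbxPbxbxSPP => cxbxbcbxbxSPP   [P ::= b c]
cxbxbcbxbxSPP => cxbxbcbxbxcPP   [S ::= c]
cxbxbcbxbxcPP => cxbxbcbxbxccxP   [P ::= c x]
cxbxbcbxbxccxP => cxbxbcbxbxccxcx   [P ::= c x]

S => PSP => PbxSP => cxbxSP => cxbxPSPP => cxbxPbxSPP => cxbxPbxbxSPP => cxbxbcbxbxSPP => cxbxbcbxbxcPP => cxbxbcbxbxccxP => cxbxbcbxbxccxcx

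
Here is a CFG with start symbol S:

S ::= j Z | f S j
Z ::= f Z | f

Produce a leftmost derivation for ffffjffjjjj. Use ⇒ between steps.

S ⇒ fSj ⇒ ffSjj ⇒ fffSjjj ⇒ ffffSjjjj ⇒ ffffjZjjjj ⇒ ffffjfZjjjj ⇒ ffffjffjjjj

S ⇒ fSj   [S ::= f S j]
fSj ⇒ ffSjj   [S ::= f S j]
ffSjj ⇒ fffSjjj   [S ::= f S j]
fffSjjj ⇒ ffffSjjjj   [S ::= f S j]
ffffSjjjj ⇒ ffffjZjjjj   [S ::= j Z]
ffffjZjjjj ⇒ ffffjfZjjjj   [Z ::= f Z]
ffffjfZjjjj ⇒ ffffjffjjjj   [Z ::= f]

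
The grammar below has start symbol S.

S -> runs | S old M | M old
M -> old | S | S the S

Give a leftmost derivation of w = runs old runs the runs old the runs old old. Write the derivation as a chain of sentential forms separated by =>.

S => S old M   [S -> S old M]
S old M => runs old M   [S -> runs]
runs old M => runs old S the S   [M -> S the S]
runs old S the S => runs old M old the S   [S -> M old]
runs old M old the S => runs old S the S old the S   [M -> S the S]
runs old S the S old the S => runs old runs the S old the S   [S -> runs]
runs old runs the S old the S => runs old runs the runs old the S   [S -> runs]
runs old runs the runs old the S => runs old runs the runs old the S old M   [S -> S old M]
runs old runs the runs old the S old M => runs old runs the runs old the runs old M   [S -> runs]
runs old runs the runs old the runs old M => runs old runs the runs old the runs old old   [M -> old]

S => S old M => runs old M => runs old S the S => runs old M old the S => runs old S the S old the S => runs old runs the S old the S => runs old runs the runs old the S => runs old runs the runs old the S old M => runs old runs the runs old the runs old M => runs old runs the runs old the runs old old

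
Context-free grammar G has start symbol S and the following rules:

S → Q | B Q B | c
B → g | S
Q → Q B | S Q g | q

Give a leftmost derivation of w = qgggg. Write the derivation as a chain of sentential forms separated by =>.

S => Q   [S → Q]
Q => QB   [Q → Q B]
QB => QBB   [Q → Q B]
QBB => QBBB   [Q → Q B]
QBBB => QBBBB   [Q → Q B]
QBBBB => qBBBB   [Q → q]
qBBBB => qgBBB   [B → g]
qgBBB => qggBB   [B → g]
qggBB => qgggB   [B → g]
qgggB => qgggg   [B → g]

S => Q => QB => QBB => QBBB => QBBBB => qBBBB => qgBBB => qggBB => qgggB => qgggg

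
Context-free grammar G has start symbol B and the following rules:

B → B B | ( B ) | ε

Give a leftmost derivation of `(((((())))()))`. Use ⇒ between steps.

B ⇒ (B)   [B → ( B )]
(B) ⇒ ((B))   [B → ( B )]
((B)) ⇒ ((BB))   [B → B B]
((BB)) ⇒ ((BBB))   [B → B B]
((BBB)) ⇒ (((B)BB))   [B → ( B )]
(((B)BB)) ⇒ ((((B))BB))   [B → ( B )]
((((B))BB)) ⇒ (((((B)))BB))   [B → ( B )]
(((((B)))BB)) ⇒ ((((((B))))BB))   [B → ( B )]
((((((B))))BB)) ⇒ (((((())))BB))   [B → ε]
(((((())))BB)) ⇒ (((((())))B))   [B → ε]
(((((())))B)) ⇒ (((((())))(B)))   [B → ( B )]
(((((())))(B))) ⇒ (((((())))()))   [B → ε]

B ⇒ (B) ⇒ ((B)) ⇒ ((BB)) ⇒ ((BBB)) ⇒ (((B)BB)) ⇒ ((((B))BB)) ⇒ (((((B)))BB)) ⇒ ((((((B))))BB)) ⇒ (((((())))BB)) ⇒ (((((())))B)) ⇒ (((((())))(B))) ⇒ (((((())))()))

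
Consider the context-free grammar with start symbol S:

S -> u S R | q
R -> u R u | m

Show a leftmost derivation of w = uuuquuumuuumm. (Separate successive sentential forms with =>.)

S => uSR   [S -> u S R]
uSR => uuSRR   [S -> u S R]
uuSRR => uuuSRRR   [S -> u S R]
uuuSRRR => uuuqRRR   [S -> q]
uuuqRRR => uuuquRuRR   [R -> u R u]
uuuquRuRR => uuuquuRuuRR   [R -> u R u]
uuuquuRuuRR => uuuquuuRuuuRR   [R -> u R u]
uuuquuuRuuuRR => uuuquuumuuuRR   [R -> m]
uuuquuumuuuRR => uuuquuumuuumR   [R -> m]
uuuquuumuuumR => uuuquuumuuumm   [R -> m]

S=>uSR=>uuSRR=>uuuSRRR=>uuuqRRR=>uuuquRuRR=>uuuquuRuuRR=>uuuquuuRuuuRR=>uuuquuumuuuRR=>uuuquuumuuumR=>uuuquuumuuumm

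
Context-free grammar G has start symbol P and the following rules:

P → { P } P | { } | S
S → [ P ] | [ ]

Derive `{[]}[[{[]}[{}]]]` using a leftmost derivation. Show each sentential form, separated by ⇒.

P ⇒ {P}P   [P → { P } P]
{P}P ⇒ {S}P   [P → S]
{S}P ⇒ {[]}P   [S → [ ]]
{[]}P ⇒ {[]}S   [P → S]
{[]}S ⇒ {[]}[P]   [S → [ P ]]
{[]}[P] ⇒ {[]}[S]   [P → S]
{[]}[S] ⇒ {[]}[[P]]   [S → [ P ]]
{[]}[[P]] ⇒ {[]}[[{P}P]]   [P → { P } P]
{[]}[[{P}P]] ⇒ {[]}[[{S}P]]   [P → S]
{[]}[[{S}P]] ⇒ {[]}[[{[]}P]]   [S → [ ]]
{[]}[[{[]}P]] ⇒ {[]}[[{[]}S]]   [P → S]
{[]}[[{[]}S]] ⇒ {[]}[[{[]}[P]]]   [S → [ P ]]
{[]}[[{[]}[P]]] ⇒ {[]}[[{[]}[{}]]]   [P → { }]

P ⇒ {P}P ⇒ {S}P ⇒ {[]}P ⇒ {[]}S ⇒ {[]}[P] ⇒ {[]}[S] ⇒ {[]}[[P]] ⇒ {[]}[[{P}P]] ⇒ {[]}[[{S}P]] ⇒ {[]}[[{[]}P]] ⇒ {[]}[[{[]}S]] ⇒ {[]}[[{[]}[P]]] ⇒ {[]}[[{[]}[{}]]]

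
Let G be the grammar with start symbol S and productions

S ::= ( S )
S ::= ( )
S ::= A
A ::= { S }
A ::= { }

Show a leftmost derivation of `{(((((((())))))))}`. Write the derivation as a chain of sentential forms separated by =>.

S => A   [S ::= A]
A => {S}   [A ::= { S }]
{S} => {(S)}   [S ::= ( S )]
{(S)} => {((S))}   [S ::= ( S )]
{((S))} => {(((S)))}   [S ::= ( S )]
{(((S)))} => {((((S))))}   [S ::= ( S )]
{((((S))))} => {(((((S)))))}   [S ::= ( S )]
{(((((S)))))} => {((((((S))))))}   [S ::= ( S )]
{((((((S))))))} => {(((((((S)))))))}   [S ::= ( S )]
{(((((((S)))))))} => {(((((((())))))))}   [S ::= ( )]

S=>A=>{S}=>{(S)}=>{((S))}=>{(((S)))}=>{((((S))))}=>{(((((S)))))}=>{((((((S))))))}=>{(((((((S)))))))}=>{(((((((())))))))}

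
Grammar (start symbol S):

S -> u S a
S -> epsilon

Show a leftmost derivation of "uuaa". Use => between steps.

S=>uSa=>uuSaa=>uuaa

S => uSa   [S -> u S a]
uSa => uuSaa   [S -> u S a]
uuSaa => uuaa   [S -> epsilon]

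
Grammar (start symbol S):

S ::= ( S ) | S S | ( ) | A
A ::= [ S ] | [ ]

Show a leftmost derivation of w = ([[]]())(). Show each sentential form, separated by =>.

S=>SS=>(S)S=>(SS)S=>(AS)S=>([S]S)S=>([A]S)S=>([[]]S)S=>([[]]())S=>([[]]())()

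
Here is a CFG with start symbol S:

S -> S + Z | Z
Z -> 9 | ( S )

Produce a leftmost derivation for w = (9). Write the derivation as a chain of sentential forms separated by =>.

S => Z => (S) => (Z) => (9)

S => Z   [S -> Z]
Z => (S)   [Z -> ( S )]
(S) => (Z)   [S -> Z]
(Z) => (9)   [Z -> 9]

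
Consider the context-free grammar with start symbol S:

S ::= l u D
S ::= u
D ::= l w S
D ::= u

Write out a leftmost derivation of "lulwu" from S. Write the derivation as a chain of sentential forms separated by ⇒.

S ⇒ luD   [S ::= l u D]
luD ⇒ lulwS   [D ::= l w S]
lulwS ⇒ lulwu   [S ::= u]

S⇒luD⇒lulwS⇒lulwu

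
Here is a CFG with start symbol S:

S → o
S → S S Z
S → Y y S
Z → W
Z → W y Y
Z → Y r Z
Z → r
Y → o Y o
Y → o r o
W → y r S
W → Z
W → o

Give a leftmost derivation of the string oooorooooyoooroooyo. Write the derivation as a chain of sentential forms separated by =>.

S => YyS => oYoyS => ooYooyS => oooYoooyS => oooorooooyS => oooorooooyYyS => oooorooooyoYoyS => oooorooooyooYooyS => oooorooooyoooroooyS => oooorooooyoooroooyo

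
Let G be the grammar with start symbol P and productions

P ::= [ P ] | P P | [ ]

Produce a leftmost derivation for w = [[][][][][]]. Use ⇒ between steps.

P ⇒ [P]   [P ::= [ P ]]
[P] ⇒ [PP]   [P ::= P P]
[PP] ⇒ [PPP]   [P ::= P P]
[PPP] ⇒ [PPPP]   [P ::= P P]
[PPPP] ⇒ [PPPPP]   [P ::= P P]
[PPPPP] ⇒ [[]PPPP]   [P ::= [ ]]
[[]PPPP] ⇒ [[][]PPP]   [P ::= [ ]]
[[][]PPP] ⇒ [[][][]PP]   [P ::= [ ]]
[[][][]PP] ⇒ [[][][][]P]   [P ::= [ ]]
[[][][][]P] ⇒ [[][][][][]]   [P ::= [ ]]

P ⇒ [P] ⇒ [PP] ⇒ [PPP] ⇒ [PPPP] ⇒ [PPPPP] ⇒ [[]PPPP] ⇒ [[][]PPP] ⇒ [[][][]PP] ⇒ [[][][][]P] ⇒ [[][][][][]]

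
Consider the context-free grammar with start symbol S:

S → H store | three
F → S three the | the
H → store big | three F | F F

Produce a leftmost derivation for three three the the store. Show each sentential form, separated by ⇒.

S ⇒ H store ⇒ F F store ⇒ S three the F store ⇒ three three the F store ⇒ three three the the store

S ⇒ H store   [S → H store]
H store ⇒ F F store   [H → F F]
F F store ⇒ S three the F store   [F → S three the]
S three the F store ⇒ three three the F store   [S → three]
three three the F store ⇒ three three the the store   [F → the]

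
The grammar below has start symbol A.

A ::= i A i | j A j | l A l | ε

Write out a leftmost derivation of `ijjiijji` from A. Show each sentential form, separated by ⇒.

A ⇒ iAi   [A ::= i A i]
iAi ⇒ ijAji   [A ::= j A j]
ijAji ⇒ ijjAjji   [A ::= j A j]
ijjAjji ⇒ ijjiAijji   [A ::= i A i]
ijjiAijji ⇒ ijjiijji   [A ::= ε]

A⇒iAi⇒ijAji⇒ijjAjji⇒ijjiAijji⇒ijjiijji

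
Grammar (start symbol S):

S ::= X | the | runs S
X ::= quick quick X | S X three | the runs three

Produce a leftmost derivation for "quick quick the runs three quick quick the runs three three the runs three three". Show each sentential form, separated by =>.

S => X   [S ::= X]
X => S X three   [X ::= S X three]
S X three => X X three   [S ::= X]
X X three => S X three X three   [X ::= S X three]
S X three X three => X X three X three   [S ::= X]
X X three X three => quick quick X X three X three   [X ::= quick quick X]
quick quick X X three X three => quick quick the runs three X three X three   [X ::= the runs three]
quick quick the runs three X three X three => quick quick the runs three quick quick X three X three   [X ::= quick quick X]
quick quick the runs three quick quick X three X three => quick quick the runs three quick quick the runs three three X three   [X ::= the runs three]
quick quick the runs three quick quick the runs three three X three => quick quick the runs three quick quick the runs three three the runs three three   [X ::= the runs three]

S => X => S X three => X X three => S X three X three => X X three X three => quick quick X X three X three => quick quick the runs three X three X three => quick quick the runs three quick quick X three X three => quick quick the runs three quick quick the runs three three X three => quick quick the runs three quick quick the runs three three the runs three three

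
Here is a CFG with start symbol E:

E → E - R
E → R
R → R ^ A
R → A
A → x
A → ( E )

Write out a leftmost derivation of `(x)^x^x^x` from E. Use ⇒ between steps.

E ⇒ R ⇒ R^A ⇒ R^A^A ⇒ R^A^A^A ⇒ A^A^A^A ⇒ (E)^A^A^A ⇒ (R)^A^A^A ⇒ (A)^A^A^A ⇒ (x)^A^A^A ⇒ (x)^x^A^A ⇒ (x)^x^x^A ⇒ (x)^x^x^x

E ⇒ R   [E → R]
R ⇒ R^A   [R → R ^ A]
R^A ⇒ R^A^A   [R → R ^ A]
R^A^A ⇒ R^A^A^A   [R → R ^ A]
R^A^A^A ⇒ A^A^A^A   [R → A]
A^A^A^A ⇒ (E)^A^A^A   [A → ( E )]
(E)^A^A^A ⇒ (R)^A^A^A   [E → R]
(R)^A^A^A ⇒ (A)^A^A^A   [R → A]
(A)^A^A^A ⇒ (x)^A^A^A   [A → x]
(x)^A^A^A ⇒ (x)^x^A^A   [A → x]
(x)^x^A^A ⇒ (x)^x^x^A   [A → x]
(x)^x^x^A ⇒ (x)^x^x^x   [A → x]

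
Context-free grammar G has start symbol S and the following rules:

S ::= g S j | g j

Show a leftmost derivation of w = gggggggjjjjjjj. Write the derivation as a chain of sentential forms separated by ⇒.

S ⇒ gSj ⇒ ggSjj ⇒ gggSjjj ⇒ ggggSjjjj ⇒ gggggSjjjjj ⇒ ggggggSjjjjjj ⇒ gggggggjjjjjjj

S ⇒ gSj   [S ::= g S j]
gSj ⇒ ggSjj   [S ::= g S j]
ggSjj ⇒ gggSjjj   [S ::= g S j]
gggSjjj ⇒ ggggSjjjj   [S ::= g S j]
ggggSjjjj ⇒ gggggSjjjjj   [S ::= g S j]
gggggSjjjjj ⇒ ggggggSjjjjjj   [S ::= g S j]
ggggggSjjjjjj ⇒ gggggggjjjjjjj   [S ::= g j]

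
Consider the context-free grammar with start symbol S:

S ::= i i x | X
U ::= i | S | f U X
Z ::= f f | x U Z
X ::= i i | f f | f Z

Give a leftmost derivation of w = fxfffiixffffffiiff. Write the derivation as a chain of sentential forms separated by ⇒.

S⇒X⇒fZ⇒fxUZ⇒fxfUXZ⇒fxffUXXZ⇒fxfffUXXXZ⇒fxfffSXXXZ⇒fxfffiixXXXZ⇒fxfffiixfZXXZ⇒fxfffiixfffXXZ⇒fxfffiixffffZXZ⇒fxfffiixffffffXZ⇒fxfffiixffffffiiZ⇒fxfffiixffffffiiff

S ⇒ X   [S ::= X]
X ⇒ fZ   [X ::= f Z]
fZ ⇒ fxUZ   [Z ::= x U Z]
fxUZ ⇒ fxfUXZ   [U ::= f U X]
fxfUXZ ⇒ fxffUXXZ   [U ::= f U X]
fxffUXXZ ⇒ fxfffUXXXZ   [U ::= f U X]
fxfffUXXXZ ⇒ fxfffSXXXZ   [U ::= S]
fxfffSXXXZ ⇒ fxfffiixXXXZ   [S ::= i i x]
fxfffiixXXXZ ⇒ fxfffiixfZXXZ   [X ::= f Z]
fxfffiixfZXXZ ⇒ fxfffiixfffXXZ   [Z ::= f f]
fxfffiixfffXXZ ⇒ fxfffiixffffZXZ   [X ::= f Z]
fxfffiixffffZXZ ⇒ fxfffiixffffffXZ   [Z ::= f f]
fxfffiixffffffXZ ⇒ fxfffiixffffffiiZ   [X ::= i i]
fxfffiixffffffiiZ ⇒ fxfffiixffffffiiff   [Z ::= f f]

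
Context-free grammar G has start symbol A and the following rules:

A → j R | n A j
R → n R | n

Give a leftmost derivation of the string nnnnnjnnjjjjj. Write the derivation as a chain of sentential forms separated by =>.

A => nAj   [A → n A j]
nAj => nnAjj   [A → n A j]
nnAjj => nnnAjjj   [A → n A j]
nnnAjjj => nnnnAjjjj   [A → n A j]
nnnnAjjjj => nnnnnAjjjjj   [A → n A j]
nnnnnAjjjjj => nnnnnjRjjjjj   [A → j R]
nnnnnjRjjjjj => nnnnnjnRjjjjj   [R → n R]
nnnnnjnRjjjjj => nnnnnjnnjjjjj   [R → n]

A => nAj => nnAjj => nnnAjjj => nnnnAjjjj => nnnnnAjjjjj => nnnnnjRjjjjj => nnnnnjnRjjjjj => nnnnnjnnjjjjj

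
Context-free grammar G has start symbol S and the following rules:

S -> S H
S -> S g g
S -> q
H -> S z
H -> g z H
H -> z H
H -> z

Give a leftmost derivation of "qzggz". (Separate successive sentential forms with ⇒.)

S ⇒ SH ⇒ SggH ⇒ SHggH ⇒ qHggH ⇒ qzggH ⇒ qzggz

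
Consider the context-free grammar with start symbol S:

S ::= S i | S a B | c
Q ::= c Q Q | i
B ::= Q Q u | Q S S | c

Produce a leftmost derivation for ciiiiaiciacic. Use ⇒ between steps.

S⇒SaB⇒SiaB⇒SiiaB⇒SiiiaB⇒SiiiiaB⇒ciiiiaB⇒ciiiiaQSS⇒ciiiiaiSS⇒ciiiiaiSiS⇒ciiiiaiSaBiS⇒ciiiiaiSiaBiS⇒ciiiiaiciaBiS⇒ciiiiaiciaciS⇒ciiiiaiciacic

S ⇒ SaB   [S ::= S a B]
SaB ⇒ SiaB   [S ::= S i]
SiaB ⇒ SiiaB   [S ::= S i]
SiiaB ⇒ SiiiaB   [S ::= S i]
SiiiaB ⇒ SiiiiaB   [S ::= S i]
SiiiiaB ⇒ ciiiiaB   [S ::= c]
ciiiiaB ⇒ ciiiiaQSS   [B ::= Q S S]
ciiiiaQSS ⇒ ciiiiaiSS   [Q ::= i]
ciiiiaiSS ⇒ ciiiiaiSiS   [S ::= S i]
ciiiiaiSiS ⇒ ciiiiaiSaBiS   [S ::= S a B]
ciiiiaiSaBiS ⇒ ciiiiaiSiaBiS   [S ::= S i]
ciiiiaiSiaBiS ⇒ ciiiiaiciaBiS   [S ::= c]
ciiiiaiciaBiS ⇒ ciiiiaiciaciS   [B ::= c]
ciiiiaiciaciS ⇒ ciiiiaiciacic   [S ::= c]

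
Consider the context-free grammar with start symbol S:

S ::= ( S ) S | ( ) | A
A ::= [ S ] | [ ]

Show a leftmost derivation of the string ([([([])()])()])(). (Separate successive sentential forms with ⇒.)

S ⇒ (S)S ⇒ (A)S ⇒ ([S])S ⇒ ([(S)S])S ⇒ ([(A)S])S ⇒ ([([S])S])S ⇒ ([([(S)S])S])S ⇒ ([([(A)S])S])S ⇒ ([([([])S])S])S ⇒ ([([([])()])S])S ⇒ ([([([])()])()])S ⇒ ([([([])()])()])()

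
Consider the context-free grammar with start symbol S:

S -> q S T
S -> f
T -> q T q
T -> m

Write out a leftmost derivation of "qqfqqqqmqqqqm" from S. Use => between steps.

S => qST   [S -> q S T]
qST => qqSTT   [S -> q S T]
qqSTT => qqfTT   [S -> f]
qqfTT => qqfqTqT   [T -> q T q]
qqfqTqT => qqfqqTqqT   [T -> q T q]
qqfqqTqqT => qqfqqqTqqqT   [T -> q T q]
qqfqqqTqqqT => qqfqqqqTqqqqT   [T -> q T q]
qqfqqqqTqqqqT => qqfqqqqmqqqqT   [T -> m]
qqfqqqqmqqqqT => qqfqqqqmqqqqm   [T -> m]

S => qST => qqSTT => qqfTT => qqfqTqT => qqfqqTqqT => qqfqqqTqqqT => qqfqqqqTqqqqT => qqfqqqqmqqqqT => qqfqqqqmqqqqm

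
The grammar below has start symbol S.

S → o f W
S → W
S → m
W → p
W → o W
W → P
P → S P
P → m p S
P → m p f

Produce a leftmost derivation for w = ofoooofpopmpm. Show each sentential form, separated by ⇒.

S ⇒ ofW   [S → o f W]
ofW ⇒ ofoW   [W → o W]
ofoW ⇒ ofooW   [W → o W]
ofooW ⇒ ofoooW   [W → o W]
ofoooW ⇒ ofoooP   [W → P]
ofoooP ⇒ ofoooSP   [P → S P]
ofoooSP ⇒ ofoooofWP   [S → o f W]
ofoooofWP ⇒ ofoooofpP   [W → p]
ofoooofpP ⇒ ofoooofpSP   [P → S P]
ofoooofpSP ⇒ ofoooofpWP   [S → W]
ofoooofpWP ⇒ ofoooofpoWP   [W → o W]
ofoooofpoWP ⇒ ofoooofpopP   [W → p]
ofoooofpopP ⇒ ofoooofpopmpS   [P → m p S]
ofoooofpopmpS ⇒ ofoooofpopmpm   [S → m]

S ⇒ ofW ⇒ ofoW ⇒ ofooW ⇒ ofoooW ⇒ ofoooP ⇒ ofoooSP ⇒ ofoooofWP ⇒ ofoooofpP ⇒ ofoooofpSP ⇒ ofoooofpWP ⇒ ofoooofpoWP ⇒ ofoooofpopP ⇒ ofoooofpopmpS ⇒ ofoooofpopmpm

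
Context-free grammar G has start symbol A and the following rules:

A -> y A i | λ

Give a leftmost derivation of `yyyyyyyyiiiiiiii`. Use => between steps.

A => yAi   [A -> y A i]
yAi => yyAii   [A -> y A i]
yyAii => yyyAiii   [A -> y A i]
yyyAiii => yyyyAiiii   [A -> y A i]
yyyyAiiii => yyyyyAiiiii   [A -> y A i]
yyyyyAiiiii => yyyyyyAiiiiii   [A -> y A i]
yyyyyyAiiiiii => yyyyyyyAiiiiiii   [A -> y A i]
yyyyyyyAiiiiiii => yyyyyyyyAiiiiiiii   [A -> y A i]
yyyyyyyyAiiiiiiii => yyyyyyyyiiiiiiii   [A -> λ]

A => yAi => yyAii => yyyAiii => yyyyAiiii => yyyyyAiiiii => yyyyyyAiiiiii => yyyyyyyAiiiiiii => yyyyyyyyAiiiiiiii => yyyyyyyyiiiiiiii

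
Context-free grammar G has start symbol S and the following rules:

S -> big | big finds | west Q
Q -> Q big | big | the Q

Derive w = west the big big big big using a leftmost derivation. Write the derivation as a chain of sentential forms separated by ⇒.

S ⇒ west Q   [S -> west Q]
west Q ⇒ west Q big   [Q -> Q big]
west Q big ⇒ west Q big big   [Q -> Q big]
west Q big big ⇒ west the Q big big   [Q -> the Q]
west the Q big big ⇒ west the Q big big big   [Q -> Q big]
west the Q big big big ⇒ west the big big big big   [Q -> big]

S ⇒ west Q ⇒ west Q big ⇒ west Q big big ⇒ west the Q big big ⇒ west the Q big big big ⇒ west the big big big big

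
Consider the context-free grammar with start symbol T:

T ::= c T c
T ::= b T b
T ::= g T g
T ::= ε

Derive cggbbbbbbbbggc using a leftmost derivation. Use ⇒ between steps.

T ⇒ cTc   [T ::= c T c]
cTc ⇒ cgTgc   [T ::= g T g]
cgTgc ⇒ cggTggc   [T ::= g T g]
cggTggc ⇒ cggbTbggc   [T ::= b T b]
cggbTbggc ⇒ cggbbTbbggc   [T ::= b T b]
cggbbTbbggc ⇒ cggbbbTbbbggc   [T ::= b T b]
cggbbbTbbbggc ⇒ cggbbbbTbbbbggc   [T ::= b T b]
cggbbbbTbbbbggc ⇒ cggbbbbbbbbggc   [T ::= ε]

T ⇒ cTc ⇒ cgTgc ⇒ cggTggc ⇒ cggbTbggc ⇒ cggbbTbbggc ⇒ cggbbbTbbbggc ⇒ cggbbbbTbbbbggc ⇒ cggbbbbbbbbggc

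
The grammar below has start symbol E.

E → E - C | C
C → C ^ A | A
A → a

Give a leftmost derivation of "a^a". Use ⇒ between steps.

E ⇒ C ⇒ C^A ⇒ A^A ⇒ a^A ⇒ a^a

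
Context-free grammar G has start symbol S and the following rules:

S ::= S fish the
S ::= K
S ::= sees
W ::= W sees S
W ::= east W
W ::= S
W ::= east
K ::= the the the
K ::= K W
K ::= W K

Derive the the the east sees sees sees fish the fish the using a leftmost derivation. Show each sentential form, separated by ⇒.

S ⇒ S fish the ⇒ S fish the fish the ⇒ K fish the fish the ⇒ K W fish the fish the ⇒ the the the W fish the fish the ⇒ the the the east W fish the fish the ⇒ the the the east W sees S fish the fish the ⇒ the the the east S sees S fish the fish the ⇒ the the the east sees sees S fish the fish the ⇒ the the the east sees sees sees fish the fish the

S ⇒ S fish the   [S ::= S fish the]
S fish the ⇒ S fish the fish the   [S ::= S fish the]
S fish the fish the ⇒ K fish the fish the   [S ::= K]
K fish the fish the ⇒ K W fish the fish the   [K ::= K W]
K W fish the fish the ⇒ the the the W fish the fish the   [K ::= the the the]
the the the W fish the fish the ⇒ the the the east W fish the fish the   [W ::= east W]
the the the east W fish the fish the ⇒ the the the east W sees S fish the fish the   [W ::= W sees S]
the the the east W sees S fish the fish the ⇒ the the the east S sees S fish the fish the   [W ::= S]
the the the east S sees S fish the fish the ⇒ the the the east sees sees S fish the fish the   [S ::= sees]
the the the east sees sees S fish the fish the ⇒ the the the east sees sees sees fish the fish the   [S ::= sees]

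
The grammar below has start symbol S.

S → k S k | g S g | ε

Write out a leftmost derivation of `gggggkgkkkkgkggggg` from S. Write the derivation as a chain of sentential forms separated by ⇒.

S ⇒ gSg ⇒ ggSgg ⇒ gggSggg ⇒ ggggSgggg ⇒ gggggSggggg ⇒ gggggkSkggggg ⇒ gggggkgSgkggggg ⇒ gggggkgkSkgkggggg ⇒ gggggkgkkSkkgkggggg ⇒ gggggkgkkkkgkggggg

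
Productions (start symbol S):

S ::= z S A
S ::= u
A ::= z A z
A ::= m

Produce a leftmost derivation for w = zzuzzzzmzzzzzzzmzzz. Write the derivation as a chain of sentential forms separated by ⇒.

S ⇒ zSA ⇒ zzSAA ⇒ zzuAA ⇒ zzuzAzA ⇒ zzuzzAzzA ⇒ zzuzzzAzzzA ⇒ zzuzzzzAzzzzA ⇒ zzuzzzzmzzzzA ⇒ zzuzzzzmzzzzzAz ⇒ zzuzzzzmzzzzzzAzz ⇒ zzuzzzzmzzzzzzzAzzz ⇒ zzuzzzzmzzzzzzzmzzz

S ⇒ zSA   [S ::= z S A]
zSA ⇒ zzSAA   [S ::= z S A]
zzSAA ⇒ zzuAA   [S ::= u]
zzuAA ⇒ zzuzAzA   [A ::= z A z]
zzuzAzA ⇒ zzuzzAzzA   [A ::= z A z]
zzuzzAzzA ⇒ zzuzzzAzzzA   [A ::= z A z]
zzuzzzAzzzA ⇒ zzuzzzzAzzzzA   [A ::= z A z]
zzuzzzzAzzzzA ⇒ zzuzzzzmzzzzA   [A ::= m]
zzuzzzzmzzzzA ⇒ zzuzzzzmzzzzzAz   [A ::= z A z]
zzuzzzzmzzzzzAz ⇒ zzuzzzzmzzzzzzAzz   [A ::= z A z]
zzuzzzzmzzzzzzAzz ⇒ zzuzzzzmzzzzzzzAzzz   [A ::= z A z]
zzuzzzzmzzzzzzzAzzz ⇒ zzuzzzzmzzzzzzzmzzz   [A ::= m]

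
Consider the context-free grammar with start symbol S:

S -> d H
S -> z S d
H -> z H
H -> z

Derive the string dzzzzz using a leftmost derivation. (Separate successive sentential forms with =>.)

S => dH   [S -> d H]
dH => dzH   [H -> z H]
dzH => dzzH   [H -> z H]
dzzH => dzzzH   [H -> z H]
dzzzH => dzzzzH   [H -> z H]
dzzzzH => dzzzzz   [H -> z]

S => dH => dzH => dzzH => dzzzH => dzzzzH => dzzzzz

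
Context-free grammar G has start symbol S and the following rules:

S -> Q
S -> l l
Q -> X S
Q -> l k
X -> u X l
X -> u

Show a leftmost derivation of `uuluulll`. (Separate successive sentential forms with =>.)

S=>Q=>XS=>uXlS=>uulS=>uulQ=>uulXS=>uuluXlS=>uuluulS=>uuluulll

S => Q   [S -> Q]
Q => XS   [Q -> X S]
XS => uXlS   [X -> u X l]
uXlS => uulS   [X -> u]
uulS => uulQ   [S -> Q]
uulQ => uulXS   [Q -> X S]
uulXS => uuluXlS   [X -> u X l]
uuluXlS => uuluulS   [X -> u]
uuluulS => uuluulll   [S -> l l]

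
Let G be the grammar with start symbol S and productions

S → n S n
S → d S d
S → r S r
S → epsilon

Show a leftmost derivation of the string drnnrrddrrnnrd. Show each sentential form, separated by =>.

S => dSd => drSrd => drnSnrd => drnnSnnrd => drnnrSrnnrd => drnnrrSrrnnrd => drnnrrdSdrrnnrd => drnnrrddrrnnrd

S => dSd   [S → d S d]
dSd => drSrd   [S → r S r]
drSrd => drnSnrd   [S → n S n]
drnSnrd => drnnSnnrd   [S → n S n]
drnnSnnrd => drnnrSrnnrd   [S → r S r]
drnnrSrnnrd => drnnrrSrrnnrd   [S → r S r]
drnnrrSrrnnrd => drnnrrdSdrrnnrd   [S → d S d]
drnnrrdSdrrnnrd => drnnrrddrrnnrd   [S → epsilon]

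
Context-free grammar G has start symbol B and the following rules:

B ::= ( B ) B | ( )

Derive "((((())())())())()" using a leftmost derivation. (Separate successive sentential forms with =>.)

B=>(B)B=>((B)B)B=>(((B)B)B)B=>((((B)B)B)B)B=>((((())B)B)B)B=>((((())())B)B)B=>((((())())())B)B=>((((())())())())B=>((((())())())())()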